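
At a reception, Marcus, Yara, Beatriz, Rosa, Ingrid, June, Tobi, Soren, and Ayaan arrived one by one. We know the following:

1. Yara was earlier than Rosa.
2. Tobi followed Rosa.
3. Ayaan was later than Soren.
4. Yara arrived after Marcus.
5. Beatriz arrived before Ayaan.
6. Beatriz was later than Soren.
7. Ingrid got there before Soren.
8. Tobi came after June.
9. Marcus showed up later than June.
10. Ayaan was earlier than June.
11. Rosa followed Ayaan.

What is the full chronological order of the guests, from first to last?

The constraints fix every adjacent pair, so only one ordering works:
Ingrid → Soren → Beatriz → Ayaan → June → Marcus → Yara → Rosa → Tobi.

Ingrid, Soren, Beatriz, Ayaan, June, Marcus, Yara, Rosa, Tobi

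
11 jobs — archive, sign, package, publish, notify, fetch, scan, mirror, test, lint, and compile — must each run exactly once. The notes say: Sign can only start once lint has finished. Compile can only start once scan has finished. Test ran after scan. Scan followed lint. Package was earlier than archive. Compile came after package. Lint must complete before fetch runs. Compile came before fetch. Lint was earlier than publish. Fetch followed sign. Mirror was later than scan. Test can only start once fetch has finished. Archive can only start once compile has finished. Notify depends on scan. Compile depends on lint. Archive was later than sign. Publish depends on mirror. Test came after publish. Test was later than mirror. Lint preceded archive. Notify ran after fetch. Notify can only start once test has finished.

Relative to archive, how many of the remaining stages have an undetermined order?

5

Forced before archive: compile, lint, package, scan, and sign.
That leaves fetch, mirror, notify, publish, and test with no forced order relative to archive — 5.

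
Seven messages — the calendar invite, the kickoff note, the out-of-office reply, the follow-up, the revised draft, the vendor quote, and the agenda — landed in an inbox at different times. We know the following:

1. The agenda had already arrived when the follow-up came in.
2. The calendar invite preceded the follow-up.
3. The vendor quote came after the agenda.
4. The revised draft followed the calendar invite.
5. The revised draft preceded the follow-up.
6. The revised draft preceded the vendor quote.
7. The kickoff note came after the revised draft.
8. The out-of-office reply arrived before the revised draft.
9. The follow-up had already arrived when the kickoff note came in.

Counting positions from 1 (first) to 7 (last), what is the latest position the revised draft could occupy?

The revised draft must come before the follow-up, the kickoff note, and the vendor quote — 3 messages forced after it.
Everything else can be placed before the revised draft in some valid order, so the revised draft can sit as late as position 7 − 3 = 4.

4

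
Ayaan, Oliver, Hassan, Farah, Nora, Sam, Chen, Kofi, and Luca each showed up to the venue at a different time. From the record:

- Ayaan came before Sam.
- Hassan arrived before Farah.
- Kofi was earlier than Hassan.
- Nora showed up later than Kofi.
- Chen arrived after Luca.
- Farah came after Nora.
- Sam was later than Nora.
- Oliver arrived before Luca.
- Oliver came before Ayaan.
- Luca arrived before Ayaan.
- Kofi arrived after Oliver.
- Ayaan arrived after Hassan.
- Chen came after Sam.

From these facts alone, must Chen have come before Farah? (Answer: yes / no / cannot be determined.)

No chain of stated constraints runs from Chen to Farah, and none runs from Farah to Chen either.
So the relative order of Chen and Farah is not fixed by the given facts.

cannot be determined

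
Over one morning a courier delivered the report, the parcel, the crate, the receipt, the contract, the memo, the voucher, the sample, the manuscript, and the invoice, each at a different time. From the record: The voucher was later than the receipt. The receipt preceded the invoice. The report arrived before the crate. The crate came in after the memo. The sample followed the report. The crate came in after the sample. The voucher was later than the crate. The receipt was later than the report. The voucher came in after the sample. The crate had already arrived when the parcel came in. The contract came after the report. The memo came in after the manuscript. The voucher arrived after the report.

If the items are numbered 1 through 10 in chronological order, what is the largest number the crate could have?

The crate must come before the parcel and the voucher — 2 items forced after it.
Everything else can be placed before the crate in some valid order, so the crate can sit as late as position 10 − 2 = 8.

8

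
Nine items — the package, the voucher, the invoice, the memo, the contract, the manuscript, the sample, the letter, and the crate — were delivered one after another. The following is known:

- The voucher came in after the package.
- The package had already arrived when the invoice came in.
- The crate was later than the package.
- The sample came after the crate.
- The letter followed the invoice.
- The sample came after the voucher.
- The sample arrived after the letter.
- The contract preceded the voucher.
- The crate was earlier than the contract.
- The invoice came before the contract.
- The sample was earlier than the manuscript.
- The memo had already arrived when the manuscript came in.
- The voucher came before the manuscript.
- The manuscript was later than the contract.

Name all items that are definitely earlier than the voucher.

Directly stated before the voucher: the contract and the package.
The crate reaches the voucher via the crate → the contract → the voucher.
The invoice reaches the voucher via the invoice → the contract → the voucher.
No chain forces the memo (or any of the others) ahead of the voucher.

the contract, the crate, the invoice, the package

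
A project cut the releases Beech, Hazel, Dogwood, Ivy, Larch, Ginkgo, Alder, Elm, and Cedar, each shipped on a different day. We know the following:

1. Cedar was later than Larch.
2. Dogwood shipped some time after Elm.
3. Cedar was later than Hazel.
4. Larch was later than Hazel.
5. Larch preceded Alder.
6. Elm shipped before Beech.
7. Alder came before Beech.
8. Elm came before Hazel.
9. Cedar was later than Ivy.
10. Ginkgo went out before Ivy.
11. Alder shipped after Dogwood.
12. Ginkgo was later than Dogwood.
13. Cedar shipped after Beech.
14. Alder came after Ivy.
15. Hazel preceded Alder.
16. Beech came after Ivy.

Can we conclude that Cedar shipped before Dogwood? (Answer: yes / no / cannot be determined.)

Tracing the constraints gives Dogwood → Alder → Beech → Cedar, so Dogwood must come before Cedar.
That means Cedar cannot be before Dogwood.

no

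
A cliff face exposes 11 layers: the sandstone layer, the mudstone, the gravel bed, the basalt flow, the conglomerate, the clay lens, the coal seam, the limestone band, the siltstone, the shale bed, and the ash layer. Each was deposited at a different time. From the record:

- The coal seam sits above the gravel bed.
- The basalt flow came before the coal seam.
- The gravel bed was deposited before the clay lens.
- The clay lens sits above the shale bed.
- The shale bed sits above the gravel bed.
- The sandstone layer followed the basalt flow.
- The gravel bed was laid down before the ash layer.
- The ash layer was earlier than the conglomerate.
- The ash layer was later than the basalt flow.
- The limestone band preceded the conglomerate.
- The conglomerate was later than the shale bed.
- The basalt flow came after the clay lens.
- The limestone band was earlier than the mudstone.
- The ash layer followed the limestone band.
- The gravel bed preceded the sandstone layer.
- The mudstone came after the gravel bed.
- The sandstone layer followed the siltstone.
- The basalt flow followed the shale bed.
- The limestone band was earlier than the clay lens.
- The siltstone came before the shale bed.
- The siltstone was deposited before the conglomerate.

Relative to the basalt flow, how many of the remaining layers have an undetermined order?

1

Forced before the basalt flow: the clay lens, the gravel bed, the limestone band, the shale bed, and the siltstone; forced after the basalt flow: the ash layer, the coal seam, the conglomerate, and the sandstone layer.
That leaves the mudstone with no forced order relative to the basalt flow — 1.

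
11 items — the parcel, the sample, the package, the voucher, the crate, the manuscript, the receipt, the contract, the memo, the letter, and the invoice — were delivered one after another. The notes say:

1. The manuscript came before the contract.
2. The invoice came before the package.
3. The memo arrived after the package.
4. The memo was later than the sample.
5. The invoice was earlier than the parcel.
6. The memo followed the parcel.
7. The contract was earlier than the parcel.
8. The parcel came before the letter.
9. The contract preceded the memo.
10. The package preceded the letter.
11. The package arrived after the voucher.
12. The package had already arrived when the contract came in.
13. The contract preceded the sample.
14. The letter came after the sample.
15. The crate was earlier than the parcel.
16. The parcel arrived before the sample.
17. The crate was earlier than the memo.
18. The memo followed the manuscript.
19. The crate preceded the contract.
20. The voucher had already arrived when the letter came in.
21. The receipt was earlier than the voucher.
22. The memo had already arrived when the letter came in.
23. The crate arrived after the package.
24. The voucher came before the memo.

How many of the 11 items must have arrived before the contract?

Directly stated before the contract: the crate, the manuscript, and the package.
The invoice reaches the contract via the invoice → the package → the contract.
The receipt reaches the contract via the receipt → the voucher → the package → the contract.
The voucher reaches the contract via the voucher → the package → the contract.
That's the crate, the invoice, the manuscript, the package, the receipt, and the voucher — 6 in all.

6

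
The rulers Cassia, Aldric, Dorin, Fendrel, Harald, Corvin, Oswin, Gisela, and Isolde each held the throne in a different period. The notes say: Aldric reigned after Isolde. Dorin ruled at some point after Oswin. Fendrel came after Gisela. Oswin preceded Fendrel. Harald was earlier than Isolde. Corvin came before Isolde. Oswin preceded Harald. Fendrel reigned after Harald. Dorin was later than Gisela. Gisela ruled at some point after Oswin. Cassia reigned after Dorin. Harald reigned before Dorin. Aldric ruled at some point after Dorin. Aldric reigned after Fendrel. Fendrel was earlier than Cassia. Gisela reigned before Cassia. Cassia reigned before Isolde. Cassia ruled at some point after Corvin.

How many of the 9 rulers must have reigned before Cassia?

Directly stated before Cassia: Corvin, Dorin, Fendrel, and Gisela.
Harald reaches Cassia via Harald → Dorin → Cassia.
Oswin reaches Cassia via Oswin → Dorin → Cassia.
No chain forces Isolde (or any of the others) ahead of Cassia.
That's Corvin, Dorin, Fendrel, Gisela, Harald, and Oswin — 6 in all.

6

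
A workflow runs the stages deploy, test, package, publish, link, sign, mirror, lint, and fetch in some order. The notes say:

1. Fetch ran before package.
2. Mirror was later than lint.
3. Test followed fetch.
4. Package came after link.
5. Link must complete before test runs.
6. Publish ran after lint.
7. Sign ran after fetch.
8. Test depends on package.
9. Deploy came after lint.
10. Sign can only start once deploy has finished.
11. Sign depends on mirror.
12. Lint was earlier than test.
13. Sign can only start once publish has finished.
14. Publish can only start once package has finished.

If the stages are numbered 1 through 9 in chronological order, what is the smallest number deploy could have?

2

Lint must come before deploy — 1 forced predecessor.
Nothing else is forced ahead of deploy, so its earliest slot is position 1 + 1 = 2.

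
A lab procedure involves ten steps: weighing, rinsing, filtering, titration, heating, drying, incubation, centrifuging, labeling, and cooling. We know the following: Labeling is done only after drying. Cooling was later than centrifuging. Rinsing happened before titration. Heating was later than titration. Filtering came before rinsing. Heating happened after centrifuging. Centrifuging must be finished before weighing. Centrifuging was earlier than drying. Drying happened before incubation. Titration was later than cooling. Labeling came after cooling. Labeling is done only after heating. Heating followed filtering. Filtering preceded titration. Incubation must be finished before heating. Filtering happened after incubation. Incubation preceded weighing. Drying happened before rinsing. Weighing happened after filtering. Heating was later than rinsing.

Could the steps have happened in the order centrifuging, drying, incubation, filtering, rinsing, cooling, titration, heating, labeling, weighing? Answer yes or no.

yes

Check each stated constraint against the proposed order — e.g. drying is ahead of labeling; centrifuging is ahead of weighing. Every pair is in the required order; nothing is violated.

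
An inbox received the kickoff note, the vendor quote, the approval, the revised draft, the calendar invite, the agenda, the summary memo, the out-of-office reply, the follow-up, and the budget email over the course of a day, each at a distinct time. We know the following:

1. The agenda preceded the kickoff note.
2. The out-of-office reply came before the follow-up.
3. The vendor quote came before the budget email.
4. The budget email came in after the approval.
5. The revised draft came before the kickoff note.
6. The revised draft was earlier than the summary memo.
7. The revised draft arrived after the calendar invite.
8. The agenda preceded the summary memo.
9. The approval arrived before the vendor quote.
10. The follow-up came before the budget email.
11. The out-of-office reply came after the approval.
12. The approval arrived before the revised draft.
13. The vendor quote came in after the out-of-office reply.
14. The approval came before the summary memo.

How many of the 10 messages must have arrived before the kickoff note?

4

Directly stated before the kickoff note: the agenda and the revised draft.
The approval reaches the kickoff note via the approval → the revised draft → the kickoff note.
The calendar invite reaches the kickoff note via the calendar invite → the revised draft → the kickoff note.
No chain forces the follow-up (or any of the others) ahead of the kickoff note.
That's the agenda, the approval, the calendar invite, and the revised draft — 4 in all.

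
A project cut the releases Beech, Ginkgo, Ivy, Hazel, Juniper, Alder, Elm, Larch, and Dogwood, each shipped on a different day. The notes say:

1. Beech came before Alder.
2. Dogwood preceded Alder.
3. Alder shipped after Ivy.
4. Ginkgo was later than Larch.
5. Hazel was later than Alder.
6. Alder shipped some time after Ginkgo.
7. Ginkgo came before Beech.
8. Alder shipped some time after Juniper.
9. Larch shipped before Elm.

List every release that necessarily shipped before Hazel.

Alder, Beech, Dogwood, Ginkgo, Ivy, Juniper, Larch

Directly stated before Hazel: Alder.
Beech reaches Hazel via Beech → Alder → Hazel.
Dogwood reaches Hazel via Dogwood → Alder → Hazel.
Ginkgo reaches Hazel via Ginkgo → Alder → Hazel.
Likewise Ivy, Juniper, and Larch each reach Hazel by chaining the stated constraints.
No chain forces Elm ahead of Hazel.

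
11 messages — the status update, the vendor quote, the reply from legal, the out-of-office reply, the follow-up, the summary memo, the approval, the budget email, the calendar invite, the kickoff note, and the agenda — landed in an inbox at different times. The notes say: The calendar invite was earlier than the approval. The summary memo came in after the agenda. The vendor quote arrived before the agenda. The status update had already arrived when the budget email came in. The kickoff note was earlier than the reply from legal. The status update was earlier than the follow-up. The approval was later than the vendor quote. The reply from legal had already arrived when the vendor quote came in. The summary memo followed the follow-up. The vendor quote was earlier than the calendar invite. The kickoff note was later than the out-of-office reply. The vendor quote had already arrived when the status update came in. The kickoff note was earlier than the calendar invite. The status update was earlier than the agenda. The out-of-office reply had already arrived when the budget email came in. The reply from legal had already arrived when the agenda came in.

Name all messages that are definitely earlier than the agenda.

Directly stated before the agenda: the reply from legal, the status update, and the vendor quote.
The kickoff note reaches the agenda via the kickoff note → the reply from legal → the agenda.
The out-of-office reply reaches the agenda via the out-of-office reply → the kickoff note → the reply from legal → the agenda.

the kickoff note, the out-of-office reply, the reply from legal, the status update, the vendor quote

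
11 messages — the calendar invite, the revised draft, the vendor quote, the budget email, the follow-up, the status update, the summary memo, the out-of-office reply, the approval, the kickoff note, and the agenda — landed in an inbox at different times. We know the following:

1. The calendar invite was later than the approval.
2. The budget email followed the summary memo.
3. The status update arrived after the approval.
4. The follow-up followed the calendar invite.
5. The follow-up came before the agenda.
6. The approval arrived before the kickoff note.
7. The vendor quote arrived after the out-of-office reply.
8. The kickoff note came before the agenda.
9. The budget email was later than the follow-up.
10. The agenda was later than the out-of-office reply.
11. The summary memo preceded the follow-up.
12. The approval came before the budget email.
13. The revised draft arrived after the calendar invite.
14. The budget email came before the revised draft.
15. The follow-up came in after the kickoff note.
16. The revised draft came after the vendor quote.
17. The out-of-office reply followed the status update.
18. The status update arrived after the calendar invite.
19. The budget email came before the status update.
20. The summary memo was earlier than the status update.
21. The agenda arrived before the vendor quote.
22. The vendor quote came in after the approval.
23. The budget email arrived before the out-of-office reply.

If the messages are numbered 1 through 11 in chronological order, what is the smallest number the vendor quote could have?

The agenda, the approval, the budget email, the calendar invite, the follow-up, the kickoff note, the out-of-office reply, the status update, and the summary memo must all come before the vendor quote — 9 forced predecessors.
Nothing else is forced ahead of the vendor quote, so its earliest slot is position 9 + 1 = 10.

10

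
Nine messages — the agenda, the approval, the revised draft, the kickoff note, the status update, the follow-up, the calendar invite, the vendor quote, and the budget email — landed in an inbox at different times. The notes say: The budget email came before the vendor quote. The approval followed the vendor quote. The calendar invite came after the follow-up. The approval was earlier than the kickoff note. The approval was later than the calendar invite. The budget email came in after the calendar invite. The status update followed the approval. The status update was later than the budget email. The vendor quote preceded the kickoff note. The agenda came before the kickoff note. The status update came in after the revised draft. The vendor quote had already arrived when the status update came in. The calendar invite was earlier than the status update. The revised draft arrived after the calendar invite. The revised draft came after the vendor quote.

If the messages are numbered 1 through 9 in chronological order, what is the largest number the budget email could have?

4

The budget email must come before the approval, the kickoff note, the revised draft, the status update, and the vendor quote — 5 messages forced after it.
Everything else can be placed before the budget email in some valid order, so the budget email can sit as late as position 9 − 5 = 4.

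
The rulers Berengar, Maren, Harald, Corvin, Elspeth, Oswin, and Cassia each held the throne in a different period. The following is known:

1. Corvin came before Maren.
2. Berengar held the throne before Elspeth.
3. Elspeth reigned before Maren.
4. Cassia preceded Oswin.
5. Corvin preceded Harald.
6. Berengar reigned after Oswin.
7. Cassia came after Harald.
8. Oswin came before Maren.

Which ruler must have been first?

Corvin has a chain of constraints placing them before every other ruler, so Corvin must be first.

Corvin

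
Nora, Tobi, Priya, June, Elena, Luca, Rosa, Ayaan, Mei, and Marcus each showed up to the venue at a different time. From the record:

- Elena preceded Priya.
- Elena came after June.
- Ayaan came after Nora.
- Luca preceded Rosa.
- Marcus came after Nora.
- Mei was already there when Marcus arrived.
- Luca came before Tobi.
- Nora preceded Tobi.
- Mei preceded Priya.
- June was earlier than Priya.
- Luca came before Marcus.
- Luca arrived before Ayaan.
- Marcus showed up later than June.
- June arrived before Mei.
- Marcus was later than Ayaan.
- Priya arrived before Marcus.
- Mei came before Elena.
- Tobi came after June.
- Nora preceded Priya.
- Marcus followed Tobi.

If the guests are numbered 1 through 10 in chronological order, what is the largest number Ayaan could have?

Ayaan must come before Marcus — 1 guest forced after them.
Everything else can be placed before Ayaan in some valid order, so Ayaan can sit as late as position 10 − 1 = 9.

9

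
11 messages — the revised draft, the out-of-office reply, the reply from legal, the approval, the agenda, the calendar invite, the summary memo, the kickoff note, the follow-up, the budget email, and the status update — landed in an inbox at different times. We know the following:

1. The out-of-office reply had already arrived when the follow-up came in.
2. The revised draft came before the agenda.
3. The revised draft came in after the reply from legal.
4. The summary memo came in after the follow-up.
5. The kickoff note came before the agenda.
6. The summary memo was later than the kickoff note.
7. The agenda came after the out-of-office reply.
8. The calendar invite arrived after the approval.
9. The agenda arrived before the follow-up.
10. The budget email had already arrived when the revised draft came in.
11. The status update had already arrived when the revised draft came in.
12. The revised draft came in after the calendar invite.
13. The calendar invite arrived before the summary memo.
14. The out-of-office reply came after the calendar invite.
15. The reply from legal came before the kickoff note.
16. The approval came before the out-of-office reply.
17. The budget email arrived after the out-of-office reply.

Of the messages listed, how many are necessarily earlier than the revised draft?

Directly stated before the revised draft: the budget email, the calendar invite, the reply from legal, and the status update.
The approval reaches the revised draft via the approval → the calendar invite → the revised draft.
The out-of-office reply reaches the revised draft via the out-of-office reply → the budget email → the revised draft.
That's the approval, the budget email, the calendar invite, the out-of-office reply, the reply from legal, and the status update — 6 in all.

6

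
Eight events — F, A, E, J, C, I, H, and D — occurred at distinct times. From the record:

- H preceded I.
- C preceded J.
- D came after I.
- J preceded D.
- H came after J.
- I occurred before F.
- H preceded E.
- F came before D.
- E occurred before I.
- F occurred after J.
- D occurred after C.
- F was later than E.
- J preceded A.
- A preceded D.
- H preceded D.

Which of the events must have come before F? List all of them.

Directly stated before F: E, I, and J.
C reaches F via C → J → F.
H reaches F via H → I → F.
No chain forces D (or any of the others) ahead of F.

C, E, H, I, J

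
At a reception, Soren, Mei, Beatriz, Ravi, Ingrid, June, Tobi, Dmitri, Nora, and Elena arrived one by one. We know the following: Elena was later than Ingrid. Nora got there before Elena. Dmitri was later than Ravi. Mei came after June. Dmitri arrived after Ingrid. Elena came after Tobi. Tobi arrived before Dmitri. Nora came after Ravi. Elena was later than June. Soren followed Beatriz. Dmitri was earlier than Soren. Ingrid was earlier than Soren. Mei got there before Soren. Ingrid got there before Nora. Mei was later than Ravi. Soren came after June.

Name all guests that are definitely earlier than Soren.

Directly stated before Soren: Beatriz, Dmitri, Ingrid, June, and Mei.
Ravi reaches Soren via Ravi → Dmitri → Soren.
Tobi reaches Soren via Tobi → Dmitri → Soren.

Beatriz, Dmitri, Ingrid, June, Mei, Ravi, Tobi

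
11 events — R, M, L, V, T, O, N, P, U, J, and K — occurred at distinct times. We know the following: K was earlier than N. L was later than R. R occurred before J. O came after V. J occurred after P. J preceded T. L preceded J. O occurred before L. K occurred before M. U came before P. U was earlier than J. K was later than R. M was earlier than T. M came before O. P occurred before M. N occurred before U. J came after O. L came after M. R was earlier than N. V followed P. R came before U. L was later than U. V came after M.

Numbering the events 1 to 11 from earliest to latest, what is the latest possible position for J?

10

J must come before T — 1 event forced after it.
Everything else can be placed before J in some valid order, so J can sit as late as position 11 − 1 = 10.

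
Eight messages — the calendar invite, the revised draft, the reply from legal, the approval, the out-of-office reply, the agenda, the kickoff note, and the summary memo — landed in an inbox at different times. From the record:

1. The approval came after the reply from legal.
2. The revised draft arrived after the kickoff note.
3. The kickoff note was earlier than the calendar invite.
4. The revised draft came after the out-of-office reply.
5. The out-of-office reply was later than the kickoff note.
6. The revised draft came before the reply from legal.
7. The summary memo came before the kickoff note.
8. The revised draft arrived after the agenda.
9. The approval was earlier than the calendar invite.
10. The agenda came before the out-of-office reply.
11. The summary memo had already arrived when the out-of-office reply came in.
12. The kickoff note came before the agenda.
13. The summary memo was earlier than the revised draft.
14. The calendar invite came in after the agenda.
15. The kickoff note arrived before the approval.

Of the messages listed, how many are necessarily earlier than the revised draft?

4

Directly stated before the revised draft: the agenda, the kickoff note, the out-of-office reply, and the summary memo.
That's the agenda, the kickoff note, the out-of-office reply, and the summary memo — 4 in all.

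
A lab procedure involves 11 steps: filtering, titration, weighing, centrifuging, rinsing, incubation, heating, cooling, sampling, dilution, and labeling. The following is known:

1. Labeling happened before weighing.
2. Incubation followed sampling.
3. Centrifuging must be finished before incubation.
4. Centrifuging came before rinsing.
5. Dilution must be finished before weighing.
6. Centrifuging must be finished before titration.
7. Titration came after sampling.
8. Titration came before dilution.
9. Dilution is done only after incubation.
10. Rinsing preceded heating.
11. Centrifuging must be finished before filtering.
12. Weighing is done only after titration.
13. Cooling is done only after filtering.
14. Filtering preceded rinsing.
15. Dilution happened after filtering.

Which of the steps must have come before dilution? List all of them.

Directly stated before dilution: filtering, incubation, and titration.
Centrifuging reaches dilution via centrifuging → titration → dilution.
Sampling reaches dilution via sampling → titration → dilution.

centrifuging, filtering, incubation, sampling, titration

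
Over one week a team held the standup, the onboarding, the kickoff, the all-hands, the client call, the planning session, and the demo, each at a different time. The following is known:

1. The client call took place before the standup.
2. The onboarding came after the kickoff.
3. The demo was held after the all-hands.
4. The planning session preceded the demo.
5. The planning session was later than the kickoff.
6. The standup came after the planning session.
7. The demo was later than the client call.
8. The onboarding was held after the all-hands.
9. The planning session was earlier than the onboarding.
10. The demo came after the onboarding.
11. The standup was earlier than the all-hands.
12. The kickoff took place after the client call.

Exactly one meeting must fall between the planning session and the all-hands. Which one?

Tracing the constraints gives the planning session → the standup → the all-hands, so the standup sits after the planning session and before the all-hands.
No other meeting is forced both after the planning session and before the all-hands.

the standup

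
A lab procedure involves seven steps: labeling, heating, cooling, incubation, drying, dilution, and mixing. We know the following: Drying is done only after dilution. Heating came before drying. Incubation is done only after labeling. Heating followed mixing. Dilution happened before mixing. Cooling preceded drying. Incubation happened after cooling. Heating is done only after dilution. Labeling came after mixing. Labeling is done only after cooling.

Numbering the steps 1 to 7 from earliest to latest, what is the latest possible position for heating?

6

Heating must come before drying — 1 step forced after it.
Everything else can be placed before heating in some valid order, so heating can sit as late as position 7 − 1 = 6.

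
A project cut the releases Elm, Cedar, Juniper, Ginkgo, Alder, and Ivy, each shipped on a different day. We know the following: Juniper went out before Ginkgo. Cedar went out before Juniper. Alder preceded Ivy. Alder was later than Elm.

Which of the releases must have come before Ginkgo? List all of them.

Directly stated before Ginkgo: Juniper.
Cedar reaches Ginkgo via Cedar → Juniper → Ginkgo.

Cedar, Juniper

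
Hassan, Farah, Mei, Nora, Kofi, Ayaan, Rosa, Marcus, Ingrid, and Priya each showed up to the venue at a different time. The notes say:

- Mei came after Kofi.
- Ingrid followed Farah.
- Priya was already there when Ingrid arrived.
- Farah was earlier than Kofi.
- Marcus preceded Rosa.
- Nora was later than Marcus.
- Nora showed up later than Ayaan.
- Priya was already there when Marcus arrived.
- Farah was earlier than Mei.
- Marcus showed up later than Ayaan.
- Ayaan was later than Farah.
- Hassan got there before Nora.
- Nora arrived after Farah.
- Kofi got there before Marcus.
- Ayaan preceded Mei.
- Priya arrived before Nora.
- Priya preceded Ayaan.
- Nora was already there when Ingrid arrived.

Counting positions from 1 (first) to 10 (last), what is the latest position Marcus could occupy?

Marcus must come before Ingrid, Nora, and Rosa — 3 guests forced after them.
Everything else can be placed before Marcus in some valid order, so Marcus can sit as late as position 10 − 3 = 7.

7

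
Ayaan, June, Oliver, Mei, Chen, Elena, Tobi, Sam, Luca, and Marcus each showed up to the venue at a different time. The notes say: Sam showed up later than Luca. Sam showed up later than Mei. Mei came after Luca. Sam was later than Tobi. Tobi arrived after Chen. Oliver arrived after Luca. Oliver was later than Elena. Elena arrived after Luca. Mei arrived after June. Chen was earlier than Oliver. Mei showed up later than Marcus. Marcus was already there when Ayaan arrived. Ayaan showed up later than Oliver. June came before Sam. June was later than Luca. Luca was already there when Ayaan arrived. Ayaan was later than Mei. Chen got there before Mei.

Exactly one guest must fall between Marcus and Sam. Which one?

Tracing the constraints gives Marcus → Mei → Sam, so Mei sits after Marcus and before Sam.
No other guest is forced both after Marcus and before Sam.

Mei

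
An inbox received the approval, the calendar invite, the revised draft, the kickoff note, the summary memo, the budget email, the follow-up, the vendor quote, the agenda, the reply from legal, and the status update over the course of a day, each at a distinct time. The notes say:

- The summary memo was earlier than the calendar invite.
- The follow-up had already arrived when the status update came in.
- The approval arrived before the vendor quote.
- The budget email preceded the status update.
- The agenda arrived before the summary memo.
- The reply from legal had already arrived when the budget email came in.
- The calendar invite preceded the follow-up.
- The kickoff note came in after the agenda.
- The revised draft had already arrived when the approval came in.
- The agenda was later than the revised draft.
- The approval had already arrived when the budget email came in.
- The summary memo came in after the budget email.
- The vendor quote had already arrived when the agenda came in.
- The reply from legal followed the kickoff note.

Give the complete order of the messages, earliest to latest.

the revised draft, the approval, the vendor quote, the agenda, the kickoff note, the reply from legal, the budget email, the summary memo, the calendar invite, the follow-up, the status update

The constraints fix every adjacent pair, so only one ordering works:
the revised draft → the approval → the vendor quote → the agenda → the kickoff note → the reply from legal → the budget email → the summary memo → the calendar invite → the follow-up → the status update.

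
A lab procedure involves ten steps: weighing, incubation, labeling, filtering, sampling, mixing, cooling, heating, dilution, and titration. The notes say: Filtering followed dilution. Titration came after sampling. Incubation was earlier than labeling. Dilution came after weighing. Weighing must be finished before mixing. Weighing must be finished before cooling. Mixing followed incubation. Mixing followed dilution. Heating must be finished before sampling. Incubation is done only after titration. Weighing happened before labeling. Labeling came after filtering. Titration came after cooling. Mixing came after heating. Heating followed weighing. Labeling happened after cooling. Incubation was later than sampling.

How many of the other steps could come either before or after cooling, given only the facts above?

Forced before cooling: weighing; forced after cooling: incubation, labeling, mixing, and titration.
That leaves dilution, filtering, heating, and sampling with no forced order relative to cooling — 4.

4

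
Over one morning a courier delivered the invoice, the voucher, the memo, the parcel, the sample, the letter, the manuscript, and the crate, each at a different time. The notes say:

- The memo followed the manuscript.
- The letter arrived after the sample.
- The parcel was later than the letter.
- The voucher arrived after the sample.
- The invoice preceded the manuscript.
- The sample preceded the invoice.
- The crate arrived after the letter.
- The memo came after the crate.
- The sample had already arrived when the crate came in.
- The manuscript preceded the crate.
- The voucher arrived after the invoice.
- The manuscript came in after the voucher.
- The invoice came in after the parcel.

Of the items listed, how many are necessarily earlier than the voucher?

4

Directly stated before the voucher: the invoice and the sample.
The letter reaches the voucher via the letter → the parcel → the invoice → the voucher.
The parcel reaches the voucher via the parcel → the invoice → the voucher.
No chain forces the manuscript (or any of the others) ahead of the voucher.
That's the invoice, the letter, the parcel, and the sample — 4 in all.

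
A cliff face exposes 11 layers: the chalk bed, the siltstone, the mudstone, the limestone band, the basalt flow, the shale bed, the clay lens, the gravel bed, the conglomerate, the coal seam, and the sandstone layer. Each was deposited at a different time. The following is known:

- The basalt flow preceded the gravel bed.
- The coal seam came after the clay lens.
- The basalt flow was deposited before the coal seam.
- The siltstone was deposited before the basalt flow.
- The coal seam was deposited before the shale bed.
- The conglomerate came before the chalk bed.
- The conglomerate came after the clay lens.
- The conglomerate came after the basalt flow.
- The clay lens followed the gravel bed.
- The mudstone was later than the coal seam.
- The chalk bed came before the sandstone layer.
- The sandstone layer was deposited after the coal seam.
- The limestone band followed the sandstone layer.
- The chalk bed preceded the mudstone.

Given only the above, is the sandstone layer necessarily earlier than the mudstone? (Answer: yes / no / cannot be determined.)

No chain of stated constraints runs from the sandstone layer to the mudstone, and none runs from the mudstone to the sandstone layer either.
So the relative order of the sandstone layer and the mudstone is not fixed by the given facts.

cannot be determined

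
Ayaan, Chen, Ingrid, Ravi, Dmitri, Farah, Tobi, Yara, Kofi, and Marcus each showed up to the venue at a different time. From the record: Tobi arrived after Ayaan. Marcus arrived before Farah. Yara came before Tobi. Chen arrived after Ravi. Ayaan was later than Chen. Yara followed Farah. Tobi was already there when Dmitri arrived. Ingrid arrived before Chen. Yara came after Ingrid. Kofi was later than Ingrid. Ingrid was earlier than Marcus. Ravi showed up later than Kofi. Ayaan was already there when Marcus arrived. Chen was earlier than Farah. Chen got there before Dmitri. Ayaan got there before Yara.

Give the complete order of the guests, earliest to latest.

Ingrid, Kofi, Ravi, Chen, Ayaan, Marcus, Farah, Yara, Tobi, Dmitri

The constraints fix every adjacent pair, so only one ordering works:
Ingrid → Kofi → Ravi → Chen → Ayaan → Marcus → Farah → Yara → Tobi → Dmitri.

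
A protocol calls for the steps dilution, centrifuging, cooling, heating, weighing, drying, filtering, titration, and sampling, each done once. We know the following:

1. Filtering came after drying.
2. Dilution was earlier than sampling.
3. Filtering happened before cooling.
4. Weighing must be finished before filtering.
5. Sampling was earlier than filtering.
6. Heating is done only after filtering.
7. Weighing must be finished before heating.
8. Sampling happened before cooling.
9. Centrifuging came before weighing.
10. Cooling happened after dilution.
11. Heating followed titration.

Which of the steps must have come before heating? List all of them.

Directly stated before heating: filtering, titration, and weighing.
Centrifuging reaches heating via centrifuging → weighing → heating.
Dilution reaches heating via dilution → sampling → filtering → heating.
Drying reaches heating via drying → filtering → heating.
Likewise sampling reaches heating by chaining the stated constraints.
No chain forces cooling ahead of heating.

centrifuging, dilution, drying, filtering, sampling, titration, weighing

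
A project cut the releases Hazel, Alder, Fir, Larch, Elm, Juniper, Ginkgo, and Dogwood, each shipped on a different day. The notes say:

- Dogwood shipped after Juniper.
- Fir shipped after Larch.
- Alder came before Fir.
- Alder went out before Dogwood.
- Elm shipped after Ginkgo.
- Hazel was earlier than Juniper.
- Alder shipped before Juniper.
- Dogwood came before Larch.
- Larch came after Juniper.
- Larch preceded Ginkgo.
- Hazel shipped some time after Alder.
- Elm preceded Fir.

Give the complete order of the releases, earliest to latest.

Alder, Hazel, Juniper, Dogwood, Larch, Ginkgo, Elm, Fir

The constraints fix every adjacent pair, so only one ordering works:
Alder → Hazel → Juniper → Dogwood → Larch → Ginkgo → Elm → Fir.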